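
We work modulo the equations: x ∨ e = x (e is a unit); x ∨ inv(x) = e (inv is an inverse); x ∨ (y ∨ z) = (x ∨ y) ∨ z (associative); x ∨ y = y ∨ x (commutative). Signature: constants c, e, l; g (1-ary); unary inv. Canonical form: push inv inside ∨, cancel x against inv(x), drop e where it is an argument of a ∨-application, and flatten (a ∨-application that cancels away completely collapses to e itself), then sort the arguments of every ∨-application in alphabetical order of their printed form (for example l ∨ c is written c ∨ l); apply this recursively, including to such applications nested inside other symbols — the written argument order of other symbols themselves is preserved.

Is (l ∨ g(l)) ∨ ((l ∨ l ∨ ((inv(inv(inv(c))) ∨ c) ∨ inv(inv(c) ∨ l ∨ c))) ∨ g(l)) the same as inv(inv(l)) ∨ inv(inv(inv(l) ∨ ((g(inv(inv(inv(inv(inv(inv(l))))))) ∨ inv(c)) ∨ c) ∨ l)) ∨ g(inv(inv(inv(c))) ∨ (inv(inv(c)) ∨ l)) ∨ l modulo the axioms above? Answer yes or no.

Left:  (l ∨ g(l)) ∨ ((l ∨ l ∨ ((inv(inv(inv(c))) ∨ c) ∨ inv(inv(c) ∨ l ∨ c))) ∨ g(l))
  Push inv inside:  distribute inv over ∨ and collapse double inv
  Cancel inverse pairs:  c cancels
  Collect:  l ∨ l ∨ g(l) ∨ g(l)
  Order the arguments:  g(l) ∨ g(l) ∨ l ∨ l
Right:  inv(inv(l)) ∨ inv(inv(inv(l) ∨ ((g(inv(inv(inv(inv(inv(inv(l))))))) ∨ inv(c)) ∨ c) ∨ l)) ∨ g(inv(inv(inv(c))) ∨ (inv(inv(c)) ∨ l)) ∨ l
  Push inv inside:  distribute inv over ∨ and collapse double inv
  Inverses cancel:  c cancels
  Collect:  l ∨ l ∨ g(l) ∨ g(l)
  Sort arguments:  g(l) ∨ g(l) ∨ l ∨ l

Answer: yes — both canonical forms are g(l) ∨ g(l) ∨ l ∨ l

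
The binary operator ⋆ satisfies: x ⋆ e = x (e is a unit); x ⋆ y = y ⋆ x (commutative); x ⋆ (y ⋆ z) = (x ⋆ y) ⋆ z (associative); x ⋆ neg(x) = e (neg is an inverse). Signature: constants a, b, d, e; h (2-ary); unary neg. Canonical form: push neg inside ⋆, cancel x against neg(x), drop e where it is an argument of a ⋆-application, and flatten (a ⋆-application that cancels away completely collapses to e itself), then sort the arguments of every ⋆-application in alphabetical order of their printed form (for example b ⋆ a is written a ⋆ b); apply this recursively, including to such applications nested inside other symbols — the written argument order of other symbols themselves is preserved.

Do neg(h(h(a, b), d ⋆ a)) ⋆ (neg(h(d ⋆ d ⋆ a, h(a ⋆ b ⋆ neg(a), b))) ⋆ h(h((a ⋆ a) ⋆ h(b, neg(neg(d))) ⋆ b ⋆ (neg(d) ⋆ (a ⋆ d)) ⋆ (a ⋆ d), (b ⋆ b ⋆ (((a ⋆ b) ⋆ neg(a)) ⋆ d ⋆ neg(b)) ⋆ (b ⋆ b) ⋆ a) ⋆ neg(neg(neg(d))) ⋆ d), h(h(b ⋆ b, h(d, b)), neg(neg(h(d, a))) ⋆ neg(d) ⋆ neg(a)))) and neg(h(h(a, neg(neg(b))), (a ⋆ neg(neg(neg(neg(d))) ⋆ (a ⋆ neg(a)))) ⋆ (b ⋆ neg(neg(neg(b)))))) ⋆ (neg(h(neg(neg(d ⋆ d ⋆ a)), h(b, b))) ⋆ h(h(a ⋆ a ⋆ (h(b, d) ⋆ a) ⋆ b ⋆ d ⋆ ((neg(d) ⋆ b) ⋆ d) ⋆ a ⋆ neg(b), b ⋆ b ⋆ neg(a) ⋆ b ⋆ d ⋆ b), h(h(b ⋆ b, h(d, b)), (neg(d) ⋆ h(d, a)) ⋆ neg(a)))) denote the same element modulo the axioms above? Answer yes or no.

Answer: no — h(h(a ⋆ a ⋆ a ⋆ a ⋆ b ⋆ d ⋆ h(b, d), a ⋆ b ⋆ b ⋆ b ⋆ b ⋆ d), h(h(b ⋆ b, h(d, b)), h(d, a) ⋆ neg(a) ⋆ neg(d))) ⋆ neg(h(a ⋆ d ⋆ d, h(b, b))) ⋆ neg(h(h(a, b), a ⋆ d)) vs h(h(a ⋆ a ⋆ a ⋆ a ⋆ b ⋆ d ⋆ h(b, d), b ⋆ b ⋆ b ⋆ b ⋆ d ⋆ neg(a)), h(h(b ⋆ b, h(d, b)), h(d, a) ⋆ neg(a) ⋆ neg(d))) ⋆ neg(h(a ⋆ d ⋆ d, h(b, b))) ⋆ neg(h(h(a, b), a ⋆ d))

Derivation:
Left:  neg(h(h(a, b), d ⋆ a)) ⋆ (neg(h(d ⋆ d ⋆ a, h(a ⋆ b ⋆ neg(a), b))) ⋆ h(h((a ⋆ a) ⋆ h(b, neg(neg(d))) ⋆ b ⋆ (neg(d) ⋆ (a ⋆ d)) ⋆ (a ⋆ d), (b ⋆ b ⋆ (((a ⋆ b) ⋆ neg(a)) ⋆ d ⋆ neg(b)) ⋆ (b ⋆ b) ⋆ a) ⋆ neg(neg(neg(d))) ⋆ d), h(h(b ⋆ b, h(d, b)), neg(neg(h(d, a))) ⋆ neg(d) ⋆ neg(a))))
  Push neg inside:  distribute neg over ⋆ and collapse double neg
  Collect:  neg(h(h(a, b), a ⋆ d)) ⋆ neg(h(a ⋆ d ⋆ d, h(b, b))) ⋆ h(h(a ⋆ a ⋆ a ⋆ a ⋆ b ⋆ d ⋆ h(b, d), a ⋆ b ⋆ b ⋆ b ⋆ b ⋆ d), h(h(b ⋆ b, h(d, b)), h(d, a) ⋆ neg(a) ⋆ neg(d)))
  Order the arguments:  h(h(a ⋆ a ⋆ a ⋆ a ⋆ b ⋆ d ⋆ h(b, d), a ⋆ b ⋆ b ⋆ b ⋆ b ⋆ d), h(h(b ⋆ b, h(d, b)), h(d, a) ⋆ neg(a) ⋆ neg(d))) ⋆ neg(h(a ⋆ d ⋆ d, h(b, b))) ⋆ neg(h(h(a, b), a ⋆ d))
Right:  neg(h(h(a, neg(neg(b))), (a ⋆ neg(neg(neg(neg(d))) ⋆ (a ⋆ neg(a)))) ⋆ (b ⋆ neg(neg(neg(b)))))) ⋆ (neg(h(neg(neg(d ⋆ d ⋆ a)), h(b, b))) ⋆ h(h(a ⋆ a ⋆ (h(b, d) ⋆ a) ⋆ b ⋆ d ⋆ ((neg(d) ⋆ b) ⋆ d) ⋆ a ⋆ neg(b), b ⋆ b ⋆ neg(a) ⋆ b ⋆ d ⋆ b), h(h(b ⋆ b, h(d, b)), (neg(d) ⋆ h(d, a)) ⋆ neg(a))))
  Push neg inside:  distribute neg over ⋆ and collapse double neg
  Collect:  neg(h(h(a, b), a ⋆ d)) ⋆ neg(h(a ⋆ d ⋆ d, h(b, b))) ⋆ h(h(a ⋆ a ⋆ a ⋆ a ⋆ b ⋆ d ⋆ h(b, d), b ⋆ b ⋆ b ⋆ b ⋆ d ⋆ neg(a)), h(h(b ⋆ b, h(d, b)), h(d, a) ⋆ neg(a) ⋆ neg(d)))
  Sort arguments:  h(h(a ⋆ a ⋆ a ⋆ a ⋆ b ⋆ d ⋆ h(b, d), b ⋆ b ⋆ b ⋆ b ⋆ d ⋆ neg(a)), h(h(b ⋆ b, h(d, b)), h(d, a) ⋆ neg(a) ⋆ neg(d))) ⋆ neg(h(a ⋆ d ⋆ d, h(b, b))) ⋆ neg(h(h(a, b), a ⋆ d))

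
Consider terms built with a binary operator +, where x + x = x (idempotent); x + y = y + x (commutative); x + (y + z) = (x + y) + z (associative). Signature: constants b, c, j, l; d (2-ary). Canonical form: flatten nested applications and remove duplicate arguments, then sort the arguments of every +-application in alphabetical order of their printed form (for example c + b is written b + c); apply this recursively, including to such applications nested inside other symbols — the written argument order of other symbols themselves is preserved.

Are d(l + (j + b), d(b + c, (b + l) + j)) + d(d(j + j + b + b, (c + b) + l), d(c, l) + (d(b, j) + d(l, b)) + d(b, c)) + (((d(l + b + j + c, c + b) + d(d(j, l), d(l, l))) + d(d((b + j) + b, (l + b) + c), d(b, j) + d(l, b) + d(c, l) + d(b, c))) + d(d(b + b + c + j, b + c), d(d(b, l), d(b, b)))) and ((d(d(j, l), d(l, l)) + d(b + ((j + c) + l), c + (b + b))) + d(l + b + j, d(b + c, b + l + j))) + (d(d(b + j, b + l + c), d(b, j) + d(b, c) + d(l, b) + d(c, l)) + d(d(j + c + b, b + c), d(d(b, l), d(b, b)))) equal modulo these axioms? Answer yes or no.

Answer: yes — both canonical forms are d(b + c + j + l, b + c) + d(b + j + l, d(b + c, b + j + l)) + d(d(b + c + j, b + c), d(d(b, l), d(b, b))) + d(d(b + j, b + c + l), d(b, c) + d(b, j) + d(c, l) + d(l, b)) + d(d(j, l), d(l, l))

Derivation:
Left:  d(l + (j + b), d(b + c, (b + l) + j)) + d(d(j + j + b + b, (c + b) + l), d(c, l) + (d(b, j) + d(l, b)) + d(b, c)) + (((d(l + b + j + c, c + b) + d(d(j, l), d(l, l))) + d(d((b + j) + b, (l + b) + c), d(b, j) + d(l, b) + d(c, l) + d(b, c))) + d(d(b + b + c + j, b + c), d(d(b, l), d(b, b))))
  Merge nested applications:  d(l + (j + b), d(b + c, (b + l) + j)) + d(d(j + j + b + b, (c + b) + l), d(c, l) + (d(b, j) + d(l, b)) + d(b, c)) + d(l + b + j + c, c + b) + d(d(j, l), d(l, l)) + d(d((b + j) + b, (l + b) + c), d(b, j) + d(l, b) + d(c, l) + d(b, c)) + d(d(b + b + c + j, b + c), d(d(b, l), d(b, b)))
  Inside:  d(l + (j + b), d(b + c, (b + l) + j))  →  d(b + j + l, d(b + c, b + j + l))
  Simplify inside:  d(d(j + j + b + b, (c + b) + l), d(c, l) + (d(b, j) + d(l, b)) + d(b, c))  →  d(d(b + j, b + c + l), d(b, c) + d(b, j) + d(c, l) + d(l, b))
  Canonicalize subterm:  d(l + b + j + c, c + b)  →  d(b + c + j + l, b + c)
  Deduplicate:  drop duplicate d(d(b + j, b + c + l), d(b, c) + d(b, j) + d(c, l) + d(l, b))
  Order the arguments:  d(b + c + j + l, b + c) + d(b + j + l, d(b + c, b + j + l)) + d(d(b + c + j, b + c), d(d(b, l), d(b, b))) + d(d(b + j, b + c + l), d(b, c) + d(b, j) + d(c, l) + d(l, b)) + d(d(j, l), d(l, l))
Right:  ((d(d(j, l), d(l, l)) + d(b + ((j + c) + l), c + (b + b))) + d(l + b + j, d(b + c, b + l + j))) + (d(d(b + j, b + l + c), d(b, j) + d(b, c) + d(l, b) + d(c, l)) + d(d(j + c + b, b + c), d(d(b, l), d(b, b))))
  Flatten:  d(d(j, l), d(l, l)) + d(b + ((j + c) + l), c + (b + b)) + d(l + b + j, d(b + c, b + l + j)) + d(d(b + j, b + l + c), d(b, j) + d(b, c) + d(l, b) + d(c, l)) + d(d(j + c + b, b + c), d(d(b, l), d(b, b)))
  Inside:  d(b + ((j + c) + l), c + (b + b))  →  d(b + c + j + l, b + c)
  Simplify inside:  d(l + b + j, d(b + c, b + l + j))  →  d(b + j + l, d(b + c, b + j + l))
  Canonicalize subterm:  d(d(b + j, b + l + c), d(b, j) + d(b, c) + d(l, b) + d(c, l))  →  d(d(b + j, b + c + l), d(b, c) + d(b, j) + d(c, l) + d(l, b))
  Sort:  d(b + c + j + l, b + c) + d(b + j + l, d(b + c, b + j + l)) + d(d(b + c + j, b + c), d(d(b, l), d(b, b))) + d(d(b + j, b + c + l), d(b, c) + d(b, j) + d(c, l) + d(l, b)) + d(d(j, l), d(l, l))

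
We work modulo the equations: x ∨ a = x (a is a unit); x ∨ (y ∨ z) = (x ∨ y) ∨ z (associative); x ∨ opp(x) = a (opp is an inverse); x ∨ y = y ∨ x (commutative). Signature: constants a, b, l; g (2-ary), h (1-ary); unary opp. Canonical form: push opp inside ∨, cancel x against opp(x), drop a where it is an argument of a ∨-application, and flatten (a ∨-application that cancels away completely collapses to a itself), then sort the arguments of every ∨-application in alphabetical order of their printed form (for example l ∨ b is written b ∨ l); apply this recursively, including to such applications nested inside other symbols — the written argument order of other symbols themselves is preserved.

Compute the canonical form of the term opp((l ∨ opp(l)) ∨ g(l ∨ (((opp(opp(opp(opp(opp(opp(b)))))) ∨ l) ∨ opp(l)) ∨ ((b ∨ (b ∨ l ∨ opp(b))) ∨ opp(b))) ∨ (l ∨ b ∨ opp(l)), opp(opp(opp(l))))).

Push opp inside:  distribute opp over ∨ and collapse double opp
Cancel:  l cancels
Combine occurrences:  opp(g(b ∨ b ∨ l ∨ l, opp(l)))

Answer: opp(g(b ∨ b ∨ l ∨ l, opp(l)))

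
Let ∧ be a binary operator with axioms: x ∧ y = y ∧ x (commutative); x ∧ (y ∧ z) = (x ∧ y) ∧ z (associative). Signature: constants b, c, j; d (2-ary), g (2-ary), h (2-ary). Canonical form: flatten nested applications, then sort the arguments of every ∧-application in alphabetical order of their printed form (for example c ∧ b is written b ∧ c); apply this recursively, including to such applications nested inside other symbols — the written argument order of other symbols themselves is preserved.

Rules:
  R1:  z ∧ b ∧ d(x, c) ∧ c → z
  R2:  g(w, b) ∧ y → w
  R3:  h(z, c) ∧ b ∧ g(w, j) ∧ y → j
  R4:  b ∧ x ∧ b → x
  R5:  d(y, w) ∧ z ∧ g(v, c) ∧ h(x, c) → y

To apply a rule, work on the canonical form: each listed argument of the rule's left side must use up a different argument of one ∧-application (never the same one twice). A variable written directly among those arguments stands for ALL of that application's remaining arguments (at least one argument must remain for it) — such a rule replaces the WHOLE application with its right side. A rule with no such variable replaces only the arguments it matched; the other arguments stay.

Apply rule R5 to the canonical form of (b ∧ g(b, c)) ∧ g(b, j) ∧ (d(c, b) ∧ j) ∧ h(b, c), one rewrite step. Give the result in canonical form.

Answer: c

Derivation:
Canonical form:  b ∧ d(c, b) ∧ g(b, c) ∧ g(b, j) ∧ h(b, c) ∧ j
Match R5:  consume d(c, b), g(b, c), h(b, c);  v := b, w := b, x := b, y := c, z := b ∧ g(b, j) ∧ j
The extension variable absorbs all remaining arguments, so the whole application is rewritten.
New term:  c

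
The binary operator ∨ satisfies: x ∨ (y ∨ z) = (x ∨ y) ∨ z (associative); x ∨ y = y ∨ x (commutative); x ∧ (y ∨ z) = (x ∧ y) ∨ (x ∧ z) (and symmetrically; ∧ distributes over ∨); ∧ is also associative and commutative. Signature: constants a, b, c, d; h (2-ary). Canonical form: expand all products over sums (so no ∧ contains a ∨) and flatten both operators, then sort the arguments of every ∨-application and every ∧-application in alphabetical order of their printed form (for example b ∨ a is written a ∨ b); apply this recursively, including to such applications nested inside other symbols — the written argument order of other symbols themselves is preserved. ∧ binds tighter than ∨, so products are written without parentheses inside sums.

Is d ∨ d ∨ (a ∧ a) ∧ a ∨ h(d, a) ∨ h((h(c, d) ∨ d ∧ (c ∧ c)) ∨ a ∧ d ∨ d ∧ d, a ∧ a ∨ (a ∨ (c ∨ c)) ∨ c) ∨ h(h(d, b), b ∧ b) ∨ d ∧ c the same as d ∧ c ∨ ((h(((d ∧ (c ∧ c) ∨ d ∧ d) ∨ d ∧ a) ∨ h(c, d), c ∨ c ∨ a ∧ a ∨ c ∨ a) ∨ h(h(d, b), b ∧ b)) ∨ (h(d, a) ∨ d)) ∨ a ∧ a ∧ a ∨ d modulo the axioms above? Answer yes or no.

Answer: yes — both canonical forms are a ∧ a ∧ a ∨ c ∧ d ∨ d ∨ d ∨ h(a ∧ d ∨ c ∧ c ∧ d ∨ d ∧ d ∨ h(c, d), a ∨ a ∧ a ∨ c ∨ c ∨ c) ∨ h(d, a) ∨ h(h(d, b), b ∧ b)

Derivation:
Left:  d ∨ d ∨ (a ∧ a) ∧ a ∨ h(d, a) ∨ h((h(c, d) ∨ d ∧ (c ∧ c)) ∨ a ∧ d ∨ d ∧ d, a ∧ a ∨ (a ∨ (c ∨ c)) ∨ c) ∨ h(h(d, b), b ∧ b) ∨ d ∧ c
  Un-nest:  d ∨ d ∨ a ∧ a ∧ a ∨ h(d, a) ∨ h(a ∧ d ∨ c ∧ c ∧ d ∨ d ∧ d ∨ h(c, d), a ∨ a ∧ a ∨ c ∨ c ∨ c) ∨ h(h(d, b), b ∧ b) ∨ c ∧ d
  Sort arguments:  a ∧ a ∧ a ∨ c ∧ d ∨ d ∨ d ∨ h(a ∧ d ∨ c ∧ c ∧ d ∨ d ∧ d ∨ h(c, d), a ∨ a ∧ a ∨ c ∨ c ∨ c) ∨ h(d, a) ∨ h(h(d, b), b ∧ b)
Right:  d ∧ c ∨ ((h(((d ∧ (c ∧ c) ∨ d ∧ d) ∨ d ∧ a) ∨ h(c, d), c ∨ c ∨ a ∧ a ∨ c ∨ a) ∨ h(h(d, b), b ∧ b)) ∨ (h(d, a) ∨ d)) ∨ a ∧ a ∧ a ∨ d
  Un-nest:  c ∧ d ∨ h(a ∧ d ∨ c ∧ c ∧ d ∨ d ∧ d ∨ h(c, d), a ∨ a ∧ a ∨ c ∨ c ∨ c) ∨ h(h(d, b), b ∧ b) ∨ h(d, a) ∨ d ∨ a ∧ a ∧ a ∨ d
  Sort arguments:  a ∧ a ∧ a ∨ c ∧ d ∨ d ∨ d ∨ h(a ∧ d ∨ c ∧ c ∧ d ∨ d ∧ d ∨ h(c, d), a ∨ a ∧ a ∨ c ∨ c ∨ c) ∨ h(d, a) ∨ h(h(d, b), b ∧ b)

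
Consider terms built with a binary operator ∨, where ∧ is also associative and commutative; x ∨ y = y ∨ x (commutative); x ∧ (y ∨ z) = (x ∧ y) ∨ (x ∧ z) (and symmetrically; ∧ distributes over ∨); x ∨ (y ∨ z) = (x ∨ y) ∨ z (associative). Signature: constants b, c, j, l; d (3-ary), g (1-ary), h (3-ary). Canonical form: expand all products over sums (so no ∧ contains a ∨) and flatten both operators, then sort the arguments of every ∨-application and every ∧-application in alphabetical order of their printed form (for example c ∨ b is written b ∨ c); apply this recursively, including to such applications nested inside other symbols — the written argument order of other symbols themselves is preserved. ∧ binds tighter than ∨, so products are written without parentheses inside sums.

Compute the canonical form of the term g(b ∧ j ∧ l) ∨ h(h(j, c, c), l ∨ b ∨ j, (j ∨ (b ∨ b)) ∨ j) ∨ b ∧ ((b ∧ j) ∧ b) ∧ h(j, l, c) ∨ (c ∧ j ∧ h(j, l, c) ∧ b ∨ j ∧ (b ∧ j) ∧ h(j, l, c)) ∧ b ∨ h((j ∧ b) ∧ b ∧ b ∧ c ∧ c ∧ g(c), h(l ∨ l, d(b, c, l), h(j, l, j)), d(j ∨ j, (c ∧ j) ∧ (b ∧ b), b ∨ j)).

Answer: b ∧ b ∧ b ∧ h(j, l, c) ∧ j ∨ b ∧ b ∧ c ∧ h(j, l, c) ∧ j ∨ b ∧ b ∧ h(j, l, c) ∧ j ∧ j ∨ g(b ∧ j ∧ l) ∨ h(b ∧ b ∧ b ∧ c ∧ c ∧ g(c) ∧ j, h(l ∨ l, d(b, c, l), h(j, l, j)), d(j ∨ j, b ∧ b ∧ c ∧ j, b ∨ j)) ∨ h(h(j, c, c), b ∨ j ∨ l, b ∨ b ∨ j ∨ j)

Derivation:
Distribute:  g(b ∧ j ∧ l) ∨ h(h(j, c, c), b ∨ j ∨ l, b ∨ b ∨ j ∨ j) ∨ b ∧ b ∧ b ∧ h(j, l, c) ∧ j ∨ b ∧ b ∧ c ∧ h(j, l, c) ∧ j ∨ b ∧ b ∧ h(j, l, c) ∧ j ∧ j ∨ h(b ∧ b ∧ b ∧ c ∧ c ∧ g(c) ∧ j, h(l ∨ l, d(b, c, l), h(j, l, j)), d(j ∨ j, b ∧ b ∧ c ∧ j, b ∨ j))
Order the arguments:  b ∧ b ∧ b ∧ h(j, l, c) ∧ j ∨ b ∧ b ∧ c ∧ h(j, l, c) ∧ j ∨ b ∧ b ∧ h(j, l, c) ∧ j ∧ j ∨ g(b ∧ j ∧ l) ∨ h(b ∧ b ∧ b ∧ c ∧ c ∧ g(c) ∧ j, h(l ∨ l, d(b, c, l), h(j, l, j)), d(j ∨ j, b ∧ b ∧ c ∧ j, b ∨ j)) ∨ h(h(j, c, c), b ∨ j ∨ l, b ∨ b ∨ j ∨ j)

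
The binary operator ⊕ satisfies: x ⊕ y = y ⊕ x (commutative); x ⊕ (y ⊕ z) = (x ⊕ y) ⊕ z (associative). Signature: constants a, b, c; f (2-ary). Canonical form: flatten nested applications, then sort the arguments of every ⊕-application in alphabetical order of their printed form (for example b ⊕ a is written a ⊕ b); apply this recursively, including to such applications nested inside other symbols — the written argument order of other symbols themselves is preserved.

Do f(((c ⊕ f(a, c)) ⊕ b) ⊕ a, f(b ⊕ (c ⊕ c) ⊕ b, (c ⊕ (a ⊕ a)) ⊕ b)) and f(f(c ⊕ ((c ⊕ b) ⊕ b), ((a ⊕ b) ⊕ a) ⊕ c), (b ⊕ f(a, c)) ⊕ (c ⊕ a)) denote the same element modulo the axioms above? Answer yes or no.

Left:  f(((c ⊕ f(a, c)) ⊕ b) ⊕ a, f(b ⊕ (c ⊕ c) ⊕ b, (c ⊕ (a ⊕ a)) ⊕ b))
  Work inside:  ((c ⊕ f(a, c)) ⊕ b) ⊕ a
  Un-nest:  c ⊕ f(a, c) ⊕ b ⊕ a
  Sort arguments:  a ⊕ b ⊕ c ⊕ f(a, c)
  Reassemble:  f(a ⊕ b ⊕ c ⊕ f(a, c), f(b ⊕ b ⊕ c ⊕ c, a ⊕ a ⊕ b ⊕ c))
Right:  f(f(c ⊕ ((c ⊕ b) ⊕ b), ((a ⊕ b) ⊕ a) ⊕ c), (b ⊕ f(a, c)) ⊕ (c ⊕ a))
  Work inside:  (b ⊕ f(a, c)) ⊕ (c ⊕ a)
  Merge nested applications:  b ⊕ f(a, c) ⊕ c ⊕ a
  Sort arguments:  a ⊕ b ⊕ c ⊕ f(a, c)
  Reassemble:  f(f(b ⊕ b ⊕ c ⊕ c, a ⊕ a ⊕ b ⊕ c), a ⊕ b ⊕ c ⊕ f(a, c))

Answer: no — f(a ⊕ b ⊕ c ⊕ f(a, c), f(b ⊕ b ⊕ c ⊕ c, a ⊕ a ⊕ b ⊕ c)) vs f(f(b ⊕ b ⊕ c ⊕ c, a ⊕ a ⊕ b ⊕ c), a ⊕ b ⊕ c ⊕ f(a, c))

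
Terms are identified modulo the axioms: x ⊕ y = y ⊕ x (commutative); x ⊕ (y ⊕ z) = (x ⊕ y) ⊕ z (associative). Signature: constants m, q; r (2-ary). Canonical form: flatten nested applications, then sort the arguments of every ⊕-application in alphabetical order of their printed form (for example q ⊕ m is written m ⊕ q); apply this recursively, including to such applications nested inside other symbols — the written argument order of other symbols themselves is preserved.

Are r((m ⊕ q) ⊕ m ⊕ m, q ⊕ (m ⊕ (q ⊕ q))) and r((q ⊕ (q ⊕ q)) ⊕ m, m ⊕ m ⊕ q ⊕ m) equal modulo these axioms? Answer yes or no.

Answer: no — r(m ⊕ m ⊕ m ⊕ q, m ⊕ q ⊕ q ⊕ q) vs r(m ⊕ q ⊕ q ⊕ q, m ⊕ m ⊕ m ⊕ q)

Derivation:
Left:  r((m ⊕ q) ⊕ m ⊕ m, q ⊕ (m ⊕ (q ⊕ q)))
  Work inside:  q ⊕ (m ⊕ (q ⊕ q))
  Flatten:  q ⊕ m ⊕ q ⊕ q
  Sort arguments:  m ⊕ q ⊕ q ⊕ q
  Rebuild:  r(m ⊕ m ⊕ m ⊕ q, m ⊕ q ⊕ q ⊕ q)
Right:  r((q ⊕ (q ⊕ q)) ⊕ m, m ⊕ m ⊕ q ⊕ m)
  Descend into:  (q ⊕ (q ⊕ q)) ⊕ m
  Un-nest:  q ⊕ q ⊕ q ⊕ m
  Order the arguments:  m ⊕ q ⊕ q ⊕ q
  Put back:  r(m ⊕ q ⊕ q ⊕ q, m ⊕ m ⊕ m ⊕ q)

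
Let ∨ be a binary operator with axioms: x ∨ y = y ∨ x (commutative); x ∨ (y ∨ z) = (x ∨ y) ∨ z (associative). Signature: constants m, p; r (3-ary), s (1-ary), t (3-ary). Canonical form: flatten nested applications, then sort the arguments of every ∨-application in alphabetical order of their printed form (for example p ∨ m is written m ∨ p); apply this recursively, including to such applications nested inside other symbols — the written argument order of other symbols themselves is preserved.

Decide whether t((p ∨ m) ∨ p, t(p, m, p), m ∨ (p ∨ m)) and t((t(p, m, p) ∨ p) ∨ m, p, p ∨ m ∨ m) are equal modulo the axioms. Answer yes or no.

Left:  t((p ∨ m) ∨ p, t(p, m, p), m ∨ (p ∨ m))
  Focus inside:  m ∨ (p ∨ m)
  Un-nest:  m ∨ p ∨ m
  Order the arguments:  m ∨ m ∨ p
  Put back:  t(m ∨ p ∨ p, t(p, m, p), m ∨ m ∨ p)
Right:  t((t(p, m, p) ∨ p) ∨ m, p, p ∨ m ∨ m)
  Descend into:  (t(p, m, p) ∨ p) ∨ m
  Merge nested applications:  t(p, m, p) ∨ p ∨ m
  Order the arguments:  m ∨ p ∨ t(p, m, p)
  Reassemble:  t(m ∨ p ∨ t(p, m, p), p, m ∨ m ∨ p)

Answer: no — t(m ∨ p ∨ p, t(p, m, p), m ∨ m ∨ p) vs t(m ∨ p ∨ t(p, m, p), p, m ∨ m ∨ p)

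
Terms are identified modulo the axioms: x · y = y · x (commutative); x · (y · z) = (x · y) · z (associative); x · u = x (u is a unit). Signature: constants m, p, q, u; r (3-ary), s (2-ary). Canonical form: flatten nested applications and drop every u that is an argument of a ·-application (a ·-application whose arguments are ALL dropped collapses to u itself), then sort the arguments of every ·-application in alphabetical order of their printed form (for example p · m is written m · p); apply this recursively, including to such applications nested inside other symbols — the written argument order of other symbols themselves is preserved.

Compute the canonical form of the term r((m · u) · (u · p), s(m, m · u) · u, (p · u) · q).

Answer: r(m · p, s(m, m), p · q)

Derivation:
Descend into:  s(m, m · u) · u
Inside:  s(m, m · u)  →  s(m, m)
Unit:  drop u
Sort arguments:  s(m, m)
Rebuild:  r(m · p, s(m, m), p · q)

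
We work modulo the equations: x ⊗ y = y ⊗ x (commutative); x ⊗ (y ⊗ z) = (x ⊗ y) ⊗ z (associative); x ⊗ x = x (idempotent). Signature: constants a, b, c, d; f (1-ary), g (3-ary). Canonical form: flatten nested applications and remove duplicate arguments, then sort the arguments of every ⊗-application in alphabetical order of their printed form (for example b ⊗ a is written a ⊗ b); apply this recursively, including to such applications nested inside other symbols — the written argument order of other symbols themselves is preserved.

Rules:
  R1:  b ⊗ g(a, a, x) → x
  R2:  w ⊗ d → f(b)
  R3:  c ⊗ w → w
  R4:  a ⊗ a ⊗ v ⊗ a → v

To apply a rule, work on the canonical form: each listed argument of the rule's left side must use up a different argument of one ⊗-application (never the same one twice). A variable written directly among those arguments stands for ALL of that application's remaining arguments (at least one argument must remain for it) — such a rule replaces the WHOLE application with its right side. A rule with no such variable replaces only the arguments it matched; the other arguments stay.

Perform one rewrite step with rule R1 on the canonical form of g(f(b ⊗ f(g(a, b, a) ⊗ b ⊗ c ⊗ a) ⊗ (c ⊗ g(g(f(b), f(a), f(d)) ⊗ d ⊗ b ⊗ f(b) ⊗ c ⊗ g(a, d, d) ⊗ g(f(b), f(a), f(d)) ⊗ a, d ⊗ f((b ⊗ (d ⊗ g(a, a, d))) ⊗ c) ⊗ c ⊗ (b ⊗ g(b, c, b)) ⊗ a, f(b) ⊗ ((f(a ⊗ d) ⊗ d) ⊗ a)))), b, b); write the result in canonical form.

Canonical form:  g(f(b ⊗ c ⊗ f(a ⊗ b ⊗ c ⊗ g(a, b, a)) ⊗ g(a ⊗ b ⊗ c ⊗ d ⊗ f(b) ⊗ g(a, d, d) ⊗ g(f(b), f(a), f(d)), a ⊗ b ⊗ c ⊗ d ⊗ f(b ⊗ c ⊗ d ⊗ g(a, a, d)) ⊗ g(b, c, b), a ⊗ d ⊗ f(a ⊗ d) ⊗ f(b))), b, b)
R1 matches:  uses b, g(a, a, d);  x := d
New term:  g(f(b ⊗ c ⊗ f(a ⊗ b ⊗ c ⊗ g(a, b, a)) ⊗ g(a ⊗ b ⊗ c ⊗ d ⊗ f(b) ⊗ g(a, d, d) ⊗ g(f(b), f(a), f(d)), a ⊗ b ⊗ c ⊗ d ⊗ f(c ⊗ d) ⊗ g(b, c, b), a ⊗ d ⊗ f(a ⊗ d) ⊗ f(b))), b, b)

Answer: g(f(b ⊗ c ⊗ f(a ⊗ b ⊗ c ⊗ g(a, b, a)) ⊗ g(a ⊗ b ⊗ c ⊗ d ⊗ f(b) ⊗ g(a, d, d) ⊗ g(f(b), f(a), f(d)), a ⊗ b ⊗ c ⊗ d ⊗ f(c ⊗ d) ⊗ g(b, c, b), a ⊗ d ⊗ f(a ⊗ d) ⊗ f(b))), b, b)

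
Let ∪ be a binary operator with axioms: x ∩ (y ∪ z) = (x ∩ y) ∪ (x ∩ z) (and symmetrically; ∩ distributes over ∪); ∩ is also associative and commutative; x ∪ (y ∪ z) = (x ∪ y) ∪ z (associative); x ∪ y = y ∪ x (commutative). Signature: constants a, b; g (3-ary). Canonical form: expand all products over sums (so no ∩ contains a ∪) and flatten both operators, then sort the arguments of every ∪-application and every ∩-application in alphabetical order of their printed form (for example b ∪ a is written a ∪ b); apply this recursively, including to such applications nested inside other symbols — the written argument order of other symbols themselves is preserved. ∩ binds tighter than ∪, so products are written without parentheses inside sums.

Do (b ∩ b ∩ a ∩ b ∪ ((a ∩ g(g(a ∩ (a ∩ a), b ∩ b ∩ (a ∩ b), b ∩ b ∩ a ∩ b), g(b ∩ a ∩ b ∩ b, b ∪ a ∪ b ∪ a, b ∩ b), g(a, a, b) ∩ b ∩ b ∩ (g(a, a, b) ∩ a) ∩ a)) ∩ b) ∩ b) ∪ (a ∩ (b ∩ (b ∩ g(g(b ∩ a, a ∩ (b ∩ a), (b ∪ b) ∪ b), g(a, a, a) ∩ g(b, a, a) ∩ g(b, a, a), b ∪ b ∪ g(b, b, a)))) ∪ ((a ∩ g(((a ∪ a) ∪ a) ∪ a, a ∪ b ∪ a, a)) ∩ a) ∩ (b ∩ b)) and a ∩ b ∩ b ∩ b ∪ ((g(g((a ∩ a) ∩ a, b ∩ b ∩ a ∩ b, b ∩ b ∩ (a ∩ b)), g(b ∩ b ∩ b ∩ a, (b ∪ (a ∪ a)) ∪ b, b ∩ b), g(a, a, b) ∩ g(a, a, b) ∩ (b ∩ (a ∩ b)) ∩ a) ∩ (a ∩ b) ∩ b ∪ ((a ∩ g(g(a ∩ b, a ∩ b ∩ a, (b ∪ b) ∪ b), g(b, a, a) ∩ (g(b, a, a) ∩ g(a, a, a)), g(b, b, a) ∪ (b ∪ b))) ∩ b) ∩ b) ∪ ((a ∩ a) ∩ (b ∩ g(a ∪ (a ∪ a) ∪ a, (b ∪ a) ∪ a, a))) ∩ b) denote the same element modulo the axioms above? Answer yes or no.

Answer: yes — both canonical forms are a ∩ a ∩ b ∩ b ∩ g(a ∪ a ∪ a ∪ a, a ∪ a ∪ b, a) ∪ a ∩ b ∩ b ∩ b ∪ a ∩ b ∩ b ∩ g(g(a ∩ a ∩ a, a ∩ b ∩ b ∩ b, a ∩ b ∩ b ∩ b), g(a ∩ b ∩ b ∩ b, a ∪ a ∪ b ∪ b, b ∩ b), a ∩ a ∩ b ∩ b ∩ g(a, a, b) ∩ g(a, a, b)) ∪ a ∩ b ∩ b ∩ g(g(a ∩ b, a ∩ a ∩ b, b ∪ b ∪ b), g(a, a, a) ∩ g(b, a, a) ∩ g(b, a, a), b ∪ b ∪ g(b, b, a))

Derivation:
Left:  (b ∩ b ∩ a ∩ b ∪ ((a ∩ g(g(a ∩ (a ∩ a), b ∩ b ∩ (a ∩ b), b ∩ b ∩ a ∩ b), g(b ∩ a ∩ b ∩ b, b ∪ a ∪ b ∪ a, b ∩ b), g(a, a, b) ∩ b ∩ b ∩ (g(a, a, b) ∩ a) ∩ a)) ∩ b) ∩ b) ∪ (a ∩ (b ∩ (b ∩ g(g(b ∩ a, a ∩ (b ∩ a), (b ∪ b) ∪ b), g(a, a, a) ∩ g(b, a, a) ∩ g(b, a, a), b ∪ b ∪ g(b, b, a)))) ∪ ((a ∩ g(((a ∪ a) ∪ a) ∪ a, a ∪ b ∪ a, a)) ∩ a) ∩ (b ∩ b))
  Flatten:  a ∩ b ∩ b ∩ b ∪ a ∩ b ∩ b ∩ g(g(a ∩ a ∩ a, a ∩ b ∩ b ∩ b, a ∩ b ∩ b ∩ b), g(a ∩ b ∩ b ∩ b, a ∪ a ∪ b ∪ b, b ∩ b), a ∩ a ∩ b ∩ b ∩ g(a, a, b) ∩ g(a, a, b)) ∪ a ∩ b ∩ b ∩ g(g(a ∩ b, a ∩ a ∩ b, b ∪ b ∪ b), g(a, a, a) ∩ g(b, a, a) ∩ g(b, a, a), b ∪ b ∪ g(b, b, a)) ∪ a ∩ a ∩ b ∩ b ∩ g(a ∪ a ∪ a ∪ a, a ∪ a ∪ b, a)
  Sort:  a ∩ a ∩ b ∩ b ∩ g(a ∪ a ∪ a ∪ a, a ∪ a ∪ b, a) ∪ a ∩ b ∩ b ∩ b ∪ a ∩ b ∩ b ∩ g(g(a ∩ a ∩ a, a ∩ b ∩ b ∩ b, a ∩ b ∩ b ∩ b), g(a ∩ b ∩ b ∩ b, a ∪ a ∪ b ∪ b, b ∩ b), a ∩ a ∩ b ∩ b ∩ g(a, a, b) ∩ g(a, a, b)) ∪ a ∩ b ∩ b ∩ g(g(a ∩ b, a ∩ a ∩ b, b ∪ b ∪ b), g(a, a, a) ∩ g(b, a, a) ∩ g(b, a, a), b ∪ b ∪ g(b, b, a))
Right:  a ∩ b ∩ b ∩ b ∪ ((g(g((a ∩ a) ∩ a, b ∩ b ∩ a ∩ b, b ∩ b ∩ (a ∩ b)), g(b ∩ b ∩ b ∩ a, (b ∪ (a ∪ a)) ∪ b, b ∩ b), g(a, a, b) ∩ g(a, a, b) ∩ (b ∩ (a ∩ b)) ∩ a) ∩ (a ∩ b) ∩ b ∪ ((a ∩ g(g(a ∩ b, a ∩ b ∩ a, (b ∪ b) ∪ b), g(b, a, a) ∩ (g(b, a, a) ∩ g(a, a, a)), g(b, b, a) ∪ (b ∪ b))) ∩ b) ∩ b) ∪ ((a ∩ a) ∩ (b ∩ g(a ∪ (a ∪ a) ∪ a, (b ∪ a) ∪ a, a))) ∩ b)
  Merge nested applications:  a ∩ b ∩ b ∩ b ∪ a ∩ b ∩ b ∩ g(g(a ∩ a ∩ a, a ∩ b ∩ b ∩ b, a ∩ b ∩ b ∩ b), g(a ∩ b ∩ b ∩ b, a ∪ a ∪ b ∪ b, b ∩ b), a ∩ a ∩ b ∩ b ∩ g(a, a, b) ∩ g(a, a, b)) ∪ a ∩ b ∩ b ∩ g(g(a ∩ b, a ∩ a ∩ b, b ∪ b ∪ b), g(a, a, a) ∩ g(b, a, a) ∩ g(b, a, a), b ∪ b ∪ g(b, b, a)) ∪ a ∩ a ∩ b ∩ b ∩ g(a ∪ a ∪ a ∪ a, a ∪ a ∪ b, a)
  Sort:  a ∩ a ∩ b ∩ b ∩ g(a ∪ a ∪ a ∪ a, a ∪ a ∪ b, a) ∪ a ∩ b ∩ b ∩ b ∪ a ∩ b ∩ b ∩ g(g(a ∩ a ∩ a, a ∩ b ∩ b ∩ b, a ∩ b ∩ b ∩ b), g(a ∩ b ∩ b ∩ b, a ∪ a ∪ b ∪ b, b ∩ b), a ∩ a ∩ b ∩ b ∩ g(a, a, b) ∩ g(a, a, b)) ∪ a ∩ b ∩ b ∩ g(g(a ∩ b, a ∩ a ∩ b, b ∪ b ∪ b), g(a, a, a) ∩ g(b, a, a) ∩ g(b, a, a), b ∪ b ∪ g(b, b, a))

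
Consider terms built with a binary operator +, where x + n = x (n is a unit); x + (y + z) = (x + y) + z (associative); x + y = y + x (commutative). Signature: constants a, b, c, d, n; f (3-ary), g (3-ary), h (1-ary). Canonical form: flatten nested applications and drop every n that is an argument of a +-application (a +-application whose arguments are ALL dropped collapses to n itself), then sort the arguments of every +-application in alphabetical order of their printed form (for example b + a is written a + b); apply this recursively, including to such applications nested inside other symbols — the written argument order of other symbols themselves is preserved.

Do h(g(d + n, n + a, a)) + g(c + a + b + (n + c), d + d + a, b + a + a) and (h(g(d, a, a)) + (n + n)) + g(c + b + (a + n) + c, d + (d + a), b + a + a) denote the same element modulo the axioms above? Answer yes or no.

Left:  h(g(d + n, n + a, a)) + g(c + a + b + (n + c), d + d + a, b + a + a)
  Inside:  h(g(d + n, n + a, a))  →  h(g(d, a, a))
  Inside:  g(c + a + b + (n + c), d + d + a, b + a + a)  →  g(a + b + c + c, a + d + d, a + a + b)
  Order the arguments:  g(a + b + c + c, a + d + d, a + a + b) + h(g(d, a, a))
Right:  (h(g(d, a, a)) + (n + n)) + g(c + b + (a + n) + c, d + (d + a), b + a + a)
  Flatten:  h(g(d, a, a)) + n + n + g(c + b + (a + n) + c, d + (d + a), b + a + a)
  Canonicalize subterm:  g(c + b + (a + n) + c, d + (d + a), b + a + a)  →  g(a + b + c + c, a + d + d, a + a + b)
  Unit:  drop n (×2)
  Sort arguments:  g(a + b + c + c, a + d + d, a + a + b) + h(g(d, a, a))

Answer: yes — both canonical forms are g(a + b + c + c, a + d + d, a + a + b) + h(g(d, a, a))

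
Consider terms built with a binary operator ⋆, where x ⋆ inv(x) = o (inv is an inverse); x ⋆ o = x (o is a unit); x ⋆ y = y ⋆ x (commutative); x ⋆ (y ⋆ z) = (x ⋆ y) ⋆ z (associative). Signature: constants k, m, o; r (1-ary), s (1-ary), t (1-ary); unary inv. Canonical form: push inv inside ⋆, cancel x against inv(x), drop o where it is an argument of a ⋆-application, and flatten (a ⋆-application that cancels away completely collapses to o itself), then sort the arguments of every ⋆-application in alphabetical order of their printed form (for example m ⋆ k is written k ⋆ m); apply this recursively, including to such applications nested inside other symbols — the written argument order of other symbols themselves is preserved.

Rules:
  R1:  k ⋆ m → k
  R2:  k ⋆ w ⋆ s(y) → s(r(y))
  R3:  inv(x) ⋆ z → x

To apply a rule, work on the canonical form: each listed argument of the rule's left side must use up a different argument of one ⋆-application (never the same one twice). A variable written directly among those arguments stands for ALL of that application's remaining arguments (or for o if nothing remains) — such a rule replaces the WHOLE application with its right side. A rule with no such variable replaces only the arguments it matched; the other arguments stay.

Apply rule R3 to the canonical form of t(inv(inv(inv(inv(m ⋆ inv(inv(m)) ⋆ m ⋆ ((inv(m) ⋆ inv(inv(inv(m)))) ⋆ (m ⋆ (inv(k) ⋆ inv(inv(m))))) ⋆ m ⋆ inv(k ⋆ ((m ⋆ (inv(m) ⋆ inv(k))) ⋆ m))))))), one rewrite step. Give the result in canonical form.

Canonical form:  t(inv(k) ⋆ m ⋆ m ⋆ m)
Match R3:  consume inv(k);  x := k, z := m ⋆ m ⋆ m
The extension variable absorbs all remaining arguments, so the whole application is rewritten.
New term:  t(k)

Answer: t(k)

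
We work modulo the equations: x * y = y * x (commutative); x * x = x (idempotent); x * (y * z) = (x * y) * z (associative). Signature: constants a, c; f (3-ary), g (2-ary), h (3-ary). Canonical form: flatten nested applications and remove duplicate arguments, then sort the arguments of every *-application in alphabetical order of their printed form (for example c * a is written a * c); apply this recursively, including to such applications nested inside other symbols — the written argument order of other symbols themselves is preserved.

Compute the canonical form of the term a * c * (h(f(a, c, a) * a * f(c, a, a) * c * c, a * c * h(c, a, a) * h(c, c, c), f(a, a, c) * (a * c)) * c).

Answer: a * c * h(a * c * f(a, c, a) * f(c, a, a), a * c * h(c, a, a) * h(c, c, c), a * c * f(a, a, c))

Derivation:
Merge nested applications:  a * c * h(f(a, c, a) * a * f(c, a, a) * c * c, a * c * h(c, a, a) * h(c, c, c), f(a, a, c) * (a * c)) * c
Inside:  h(f(a, c, a) * a * f(c, a, a) * c * c, a * c * h(c, a, a) * h(c, c, c), f(a, a, c) * (a * c))  →  h(a * c * f(a, c, a) * f(c, a, a), a * c * h(c, a, a) * h(c, c, c), a * c * f(a, a, c))
Drop duplicates:  drop duplicate c
Sort:  a * c * h(a * c * f(a, c, a) * f(c, a, a), a * c * h(c, a, a) * h(c, c, c), a * c * f(a, a, c))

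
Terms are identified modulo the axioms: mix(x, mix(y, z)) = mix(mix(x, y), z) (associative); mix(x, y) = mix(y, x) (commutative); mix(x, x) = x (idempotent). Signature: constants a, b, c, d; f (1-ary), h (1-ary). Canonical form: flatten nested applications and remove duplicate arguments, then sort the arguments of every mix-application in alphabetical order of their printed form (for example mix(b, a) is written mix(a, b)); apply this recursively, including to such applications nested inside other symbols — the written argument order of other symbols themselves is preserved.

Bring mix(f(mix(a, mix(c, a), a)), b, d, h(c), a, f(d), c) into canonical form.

Answer: mix(a, b, c, d, f(d), f(mix(a, c)), h(c))

Derivation:
Simplify inside:  f(mix(a, mix(c, a), a))  →  f(mix(a, c))
Sort:  mix(a, b, c, d, f(d), f(mix(a, c)), h(c))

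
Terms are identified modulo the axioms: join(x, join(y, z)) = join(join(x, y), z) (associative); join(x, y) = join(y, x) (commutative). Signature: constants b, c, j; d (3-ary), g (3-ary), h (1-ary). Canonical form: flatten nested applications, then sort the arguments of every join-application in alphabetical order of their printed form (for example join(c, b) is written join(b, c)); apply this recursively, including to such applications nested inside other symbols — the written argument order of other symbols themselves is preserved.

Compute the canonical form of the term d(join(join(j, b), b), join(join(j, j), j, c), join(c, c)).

Work inside:  join(join(j, j), j, c)
Flatten:  join(j, j, j, c)
Order the arguments:  join(c, j, j, j)
Put back:  d(join(b, b, j), join(c, j, j, j), join(c, c))

Answer: d(join(b, b, j), join(c, j, j, j), join(c, c))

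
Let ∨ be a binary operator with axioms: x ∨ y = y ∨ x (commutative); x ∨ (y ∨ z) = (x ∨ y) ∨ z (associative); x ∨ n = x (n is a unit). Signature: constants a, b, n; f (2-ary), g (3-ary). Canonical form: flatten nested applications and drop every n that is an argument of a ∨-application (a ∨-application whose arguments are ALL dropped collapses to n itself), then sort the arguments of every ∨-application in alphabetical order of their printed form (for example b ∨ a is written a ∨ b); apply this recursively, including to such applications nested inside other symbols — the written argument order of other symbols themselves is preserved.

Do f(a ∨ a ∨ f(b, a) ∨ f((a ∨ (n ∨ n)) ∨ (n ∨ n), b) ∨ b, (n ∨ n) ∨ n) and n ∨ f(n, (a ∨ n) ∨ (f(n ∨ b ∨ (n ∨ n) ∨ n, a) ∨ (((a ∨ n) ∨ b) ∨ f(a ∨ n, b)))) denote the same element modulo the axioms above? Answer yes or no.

Answer: no — f(a ∨ a ∨ b ∨ f(a, b) ∨ f(b, a), n) vs f(n, a ∨ a ∨ b ∨ f(a, b) ∨ f(b, a))

Derivation:
Left:  f(a ∨ a ∨ f(b, a) ∨ f((a ∨ (n ∨ n)) ∨ (n ∨ n), b) ∨ b, (n ∨ n) ∨ n)
  Descend into:  a ∨ a ∨ f(b, a) ∨ f((a ∨ (n ∨ n)) ∨ (n ∨ n), b) ∨ b
  Simplify inside:  f((a ∨ (n ∨ n)) ∨ (n ∨ n), b)  →  f(a, b)
  Order the arguments:  a ∨ a ∨ b ∨ f(a, b) ∨ f(b, a)
  Reassemble:  f(a ∨ a ∨ b ∨ f(a, b) ∨ f(b, a), n)
Right:  n ∨ f(n, (a ∨ n) ∨ (f(n ∨ b ∨ (n ∨ n) ∨ n, a) ∨ (((a ∨ n) ∨ b) ∨ f(a ∨ n, b))))
  Simplify inside:  f(n, (a ∨ n) ∨ (f(n ∨ b ∨ (n ∨ n) ∨ n, a) ∨ (((a ∨ n) ∨ b) ∨ f(a ∨ n, b))))  →  f(n, a ∨ a ∨ b ∨ f(a, b) ∨ f(b, a))
  Drop the unit:  drop n
  Order the arguments:  f(n, a ∨ a ∨ b ∨ f(a, b) ∨ f(b, a))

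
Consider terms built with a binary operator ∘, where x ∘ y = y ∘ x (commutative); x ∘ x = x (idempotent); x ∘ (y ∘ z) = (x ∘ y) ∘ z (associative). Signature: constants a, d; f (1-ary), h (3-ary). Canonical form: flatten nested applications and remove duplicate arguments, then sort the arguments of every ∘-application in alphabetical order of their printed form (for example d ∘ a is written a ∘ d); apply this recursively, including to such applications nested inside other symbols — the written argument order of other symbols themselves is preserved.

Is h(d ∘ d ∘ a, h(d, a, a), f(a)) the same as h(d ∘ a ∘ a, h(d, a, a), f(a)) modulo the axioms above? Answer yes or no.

Left:  h(d ∘ d ∘ a, h(d, a, a), f(a))
  Work inside:  d ∘ d ∘ a
  Idempotence:  drop duplicate d
  Sort arguments:  a ∘ d
  Rebuild:  h(a ∘ d, h(d, a, a), f(a))
Right:  h(d ∘ a ∘ a, h(d, a, a), f(a))
  Descend into:  d ∘ a ∘ a
  Drop duplicates:  drop duplicate a
  Sort arguments:  a ∘ d
  Put back:  h(a ∘ d, h(d, a, a), f(a))

Answer: yes — both canonical forms are h(a ∘ d, h(d, a, a), f(a))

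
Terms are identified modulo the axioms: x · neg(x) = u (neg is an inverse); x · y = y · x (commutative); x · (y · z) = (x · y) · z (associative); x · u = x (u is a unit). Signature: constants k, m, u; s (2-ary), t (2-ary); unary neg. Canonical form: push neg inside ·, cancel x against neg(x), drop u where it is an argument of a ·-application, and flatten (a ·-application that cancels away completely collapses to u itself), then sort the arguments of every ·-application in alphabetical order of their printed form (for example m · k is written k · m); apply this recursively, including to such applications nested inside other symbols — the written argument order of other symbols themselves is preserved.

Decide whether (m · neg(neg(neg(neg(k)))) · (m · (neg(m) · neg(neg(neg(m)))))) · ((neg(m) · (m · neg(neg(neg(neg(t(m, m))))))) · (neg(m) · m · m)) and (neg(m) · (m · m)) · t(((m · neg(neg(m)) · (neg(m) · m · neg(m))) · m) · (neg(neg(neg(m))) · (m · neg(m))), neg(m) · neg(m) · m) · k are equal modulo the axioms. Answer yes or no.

Left:  (m · neg(neg(neg(neg(k)))) · (m · (neg(m) · neg(neg(neg(m)))))) · ((neg(m) · (m · neg(neg(neg(neg(t(m, m))))))) · (neg(m) · m · m))
  Push neg inside:  distribute neg over · and collapse double neg
  Combine occurrences:  m · k · t(m, m)
  Sort:  k · m · t(m, m)
Right:  (neg(m) · (m · m)) · t(((m · neg(neg(m)) · (neg(m) · m · neg(m))) · m) · (neg(neg(neg(m))) · (m · neg(m))), neg(m) · neg(m) · m) · k
  Push neg inside:  distribute neg over · and collapse double neg
  Combine occurrences:  m · t(m, neg(m)) · k
  Sort:  k · m · t(m, neg(m))

Answer: no — k · m · t(m, m) vs k · m · t(m, neg(m))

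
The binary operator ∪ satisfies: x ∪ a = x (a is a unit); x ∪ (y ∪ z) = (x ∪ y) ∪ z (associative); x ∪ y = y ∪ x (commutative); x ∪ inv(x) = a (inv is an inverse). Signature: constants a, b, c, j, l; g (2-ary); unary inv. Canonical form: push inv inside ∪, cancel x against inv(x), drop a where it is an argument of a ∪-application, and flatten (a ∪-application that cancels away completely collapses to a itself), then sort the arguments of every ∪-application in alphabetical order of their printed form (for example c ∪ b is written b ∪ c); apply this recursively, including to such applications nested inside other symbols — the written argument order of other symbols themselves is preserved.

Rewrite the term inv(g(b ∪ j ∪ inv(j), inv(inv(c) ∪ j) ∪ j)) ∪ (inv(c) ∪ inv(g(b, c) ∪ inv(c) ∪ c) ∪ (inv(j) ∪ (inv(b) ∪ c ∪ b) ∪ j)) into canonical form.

Push inv inside:  distribute inv over ∪ and collapse double inv
Inverses cancel:  c cancels; j cancels; b cancels
Combine occurrences:  inv(g(b, c)) ∪ inv(g(b, c))

Answer: inv(g(b, c)) ∪ inv(g(b, c))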